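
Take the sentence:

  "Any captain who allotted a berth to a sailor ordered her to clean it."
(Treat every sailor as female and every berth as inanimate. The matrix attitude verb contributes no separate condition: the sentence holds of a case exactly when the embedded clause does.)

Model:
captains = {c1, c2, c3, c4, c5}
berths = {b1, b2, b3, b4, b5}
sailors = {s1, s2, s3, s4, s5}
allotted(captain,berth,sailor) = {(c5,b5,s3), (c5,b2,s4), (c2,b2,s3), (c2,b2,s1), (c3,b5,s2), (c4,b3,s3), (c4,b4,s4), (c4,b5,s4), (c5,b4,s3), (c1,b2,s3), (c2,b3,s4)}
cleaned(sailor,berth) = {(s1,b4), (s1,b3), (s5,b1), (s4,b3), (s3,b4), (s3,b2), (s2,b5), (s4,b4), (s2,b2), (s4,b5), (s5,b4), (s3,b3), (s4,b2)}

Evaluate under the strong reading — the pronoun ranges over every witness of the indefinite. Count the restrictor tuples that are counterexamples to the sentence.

"her" takes "a sailor" as antecedent and "it" takes "a berth"; both are donkey pronouns co-varying with the restrictor.
Strong reading: for every (c,b,s) with allotted(c,b,s), cleaned(s,b).
Restrictor triples: (c1,b2,s3)→cleaned(s3,b2) ✓  (c2,b2,s1)→cleaned(s1,b2) ✗  (c2,b2,s3)→cleaned(s3,b2) ✓  (c2,b3,s4)→cleaned(s4,b3) ✓  (c3,b5,s2)→cleaned(s2,b5) ✓  (c4,b3,s3)→cleaned(s3,b3) ✓  (c4,b4,s4)→cleaned(s4,b4) ✓  (c4,b5,s4)→cleaned(s4,b5) ✓  (c5,b2,s4)→cleaned(s4,b2) ✓  (c5,b4,s3)→cleaned(s3,b4) ✓  (c5,b5,s3)→cleaned(s3,b5) ✗
Counterexamples (restrictor triples failing the scope): 2.

2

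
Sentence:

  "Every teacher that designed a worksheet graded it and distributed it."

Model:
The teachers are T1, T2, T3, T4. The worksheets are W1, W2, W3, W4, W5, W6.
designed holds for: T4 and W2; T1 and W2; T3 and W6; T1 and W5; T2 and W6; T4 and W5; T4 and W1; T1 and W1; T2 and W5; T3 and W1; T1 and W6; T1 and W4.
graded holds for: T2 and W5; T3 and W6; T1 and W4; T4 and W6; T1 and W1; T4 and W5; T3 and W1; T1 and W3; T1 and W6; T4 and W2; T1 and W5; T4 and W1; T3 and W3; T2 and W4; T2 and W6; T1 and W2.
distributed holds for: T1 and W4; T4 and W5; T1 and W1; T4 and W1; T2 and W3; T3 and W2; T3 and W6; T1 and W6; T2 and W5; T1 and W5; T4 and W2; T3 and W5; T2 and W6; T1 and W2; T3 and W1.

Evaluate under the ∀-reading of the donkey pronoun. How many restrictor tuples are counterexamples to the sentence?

0

"it" takes "a worksheet" as antecedent — a donkey pronoun bound across the clause boundary.
Strong reading: for every (t,w) with designed(t,w), graded(t,w) ∧ distributed(t,w).
Restrictor pairs: (T1,W1) ✓  (T1,W2) ✓  (T1,W4) ✓  (T1,W5) ✓  (T1,W6) ✓  (T2,W5) ✓  (T2,W6) ✓  (T3,W1) ✓  (T3,W6) ✓  (T4,W1) ✓  (T4,W2) ✓  (T4,W5) ✓
Counterexamples (restrictor pairs failing the scope): 0.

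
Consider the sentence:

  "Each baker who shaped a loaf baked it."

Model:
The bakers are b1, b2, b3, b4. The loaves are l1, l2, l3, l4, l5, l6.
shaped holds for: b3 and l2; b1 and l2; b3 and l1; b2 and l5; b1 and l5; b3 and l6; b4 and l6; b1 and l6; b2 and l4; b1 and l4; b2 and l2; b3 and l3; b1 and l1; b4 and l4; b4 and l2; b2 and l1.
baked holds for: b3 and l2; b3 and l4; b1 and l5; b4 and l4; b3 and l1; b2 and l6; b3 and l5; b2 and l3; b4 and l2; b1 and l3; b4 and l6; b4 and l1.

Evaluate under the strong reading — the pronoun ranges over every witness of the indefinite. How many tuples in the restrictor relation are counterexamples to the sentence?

"it" takes "a loaf" as antecedent — a donkey pronoun bound across the clause boundary.
Strong reading: for every (b,l) with shaped(b,l), baked(b,l).
Restrictor pairs: (b1,l1) ✗  (b1,l2) ✗  (b1,l4) ✗  (b1,l5) ✓  (b1,l6) ✗  (b2,l1) ✗  (b2,l2) ✗  (b2,l4) ✗  (b2,l5) ✗  (b3,l1) ✓  (b3,l2) ✓  (b3,l3) ✗  (b3,l6) ✗  (b4,l2) ✓  (b4,l4) ✓  (b4,l6) ✓
Counterexamples (restrictor pairs failing the scope): 10.

10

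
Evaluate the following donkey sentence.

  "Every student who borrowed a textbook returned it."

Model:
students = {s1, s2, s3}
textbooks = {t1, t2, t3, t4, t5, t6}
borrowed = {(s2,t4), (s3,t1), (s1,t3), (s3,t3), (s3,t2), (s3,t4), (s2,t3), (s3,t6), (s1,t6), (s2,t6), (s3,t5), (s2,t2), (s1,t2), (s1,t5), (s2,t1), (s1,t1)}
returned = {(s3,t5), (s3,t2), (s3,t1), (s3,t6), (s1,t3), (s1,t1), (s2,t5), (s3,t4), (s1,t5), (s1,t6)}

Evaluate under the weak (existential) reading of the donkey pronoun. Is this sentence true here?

False

"it" takes "a textbook" as antecedent — a donkey pronoun bound across the clause boundary.
Weak reading: every student s with some borrowed-textbook has at least one borrowed-textbook t such that returned(s,t).
Per student: s1:✓  s2:✗  s3:✓
s2 has no witness among its borrowed-textbooks.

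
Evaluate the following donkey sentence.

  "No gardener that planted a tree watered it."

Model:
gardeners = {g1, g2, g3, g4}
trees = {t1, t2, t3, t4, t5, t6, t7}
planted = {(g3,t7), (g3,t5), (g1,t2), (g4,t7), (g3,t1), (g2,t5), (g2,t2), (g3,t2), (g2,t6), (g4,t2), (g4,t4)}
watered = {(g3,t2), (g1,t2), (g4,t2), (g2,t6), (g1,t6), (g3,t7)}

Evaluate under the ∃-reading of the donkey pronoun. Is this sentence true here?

False

"it" takes "a tree" as antecedent — a donkey pronoun bound across the clause boundary.
Truth condition: for no (g,t) with planted(g,t) does watered(g,t) hold.
Restrictor pairs — does the scope hold? (g1,t2):holds  (g2,t2):fails  (g2,t5):fails  (g2,t6):holds  (g3,t1):fails  (g3,t2):holds  (g3,t5):fails  (g3,t7):holds  (g4,t2):holds  (g4,t4):fails  (g4,t7):fails
Scope holds for 5 pair(s), so the sentence is false.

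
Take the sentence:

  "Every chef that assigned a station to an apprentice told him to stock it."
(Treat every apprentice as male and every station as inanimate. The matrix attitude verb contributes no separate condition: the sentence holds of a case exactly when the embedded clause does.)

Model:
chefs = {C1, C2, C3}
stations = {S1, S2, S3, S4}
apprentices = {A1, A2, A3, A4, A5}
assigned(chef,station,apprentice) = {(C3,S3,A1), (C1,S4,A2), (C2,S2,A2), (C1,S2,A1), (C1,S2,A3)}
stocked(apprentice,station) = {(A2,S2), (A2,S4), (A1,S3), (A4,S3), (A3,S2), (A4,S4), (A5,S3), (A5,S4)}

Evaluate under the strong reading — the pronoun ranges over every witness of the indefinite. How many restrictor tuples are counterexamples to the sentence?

"him" takes "an apprentice" as antecedent and "it" takes "a station"; both are donkey pronouns co-varying with the restrictor.
Strong reading: for every (c,s,a) with assigned(c,s,a), stocked(a,s).
Restrictor triples: (C1,S2,A1)→stocked(A1,S2) ✗  (C1,S2,A3)→stocked(A3,S2) ✓  (C1,S4,A2)→stocked(A2,S4) ✓  (C2,S2,A2)→stocked(A2,S2) ✓  (C3,S3,A1)→stocked(A1,S3) ✓
Counterexamples (restrictor triples failing the scope): 1.

1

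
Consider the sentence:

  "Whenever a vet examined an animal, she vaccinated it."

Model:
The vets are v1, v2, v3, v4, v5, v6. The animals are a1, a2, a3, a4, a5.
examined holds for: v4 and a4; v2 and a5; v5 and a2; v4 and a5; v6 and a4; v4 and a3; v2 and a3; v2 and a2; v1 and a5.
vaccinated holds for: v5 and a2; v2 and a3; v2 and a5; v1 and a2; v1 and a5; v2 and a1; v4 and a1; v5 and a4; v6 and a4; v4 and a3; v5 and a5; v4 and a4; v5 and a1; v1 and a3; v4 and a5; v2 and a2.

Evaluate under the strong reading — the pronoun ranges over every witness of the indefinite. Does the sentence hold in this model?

"it" takes "an animal" as antecedent — a donkey pronoun bound across the clause boundary.
Strong reading: for every (v,a) with examined(v,a), vaccinated(v,a).
Restrictor pairs: (v1,a5) ✓  (v2,a2) ✓  (v2,a3) ✓  (v2,a5) ✓  (v4,a3) ✓  (v4,a4) ✓  (v4,a5) ✓  (v5,a2) ✓  (v6,a4) ✓
Every restrictor pair satisfies the scope.

True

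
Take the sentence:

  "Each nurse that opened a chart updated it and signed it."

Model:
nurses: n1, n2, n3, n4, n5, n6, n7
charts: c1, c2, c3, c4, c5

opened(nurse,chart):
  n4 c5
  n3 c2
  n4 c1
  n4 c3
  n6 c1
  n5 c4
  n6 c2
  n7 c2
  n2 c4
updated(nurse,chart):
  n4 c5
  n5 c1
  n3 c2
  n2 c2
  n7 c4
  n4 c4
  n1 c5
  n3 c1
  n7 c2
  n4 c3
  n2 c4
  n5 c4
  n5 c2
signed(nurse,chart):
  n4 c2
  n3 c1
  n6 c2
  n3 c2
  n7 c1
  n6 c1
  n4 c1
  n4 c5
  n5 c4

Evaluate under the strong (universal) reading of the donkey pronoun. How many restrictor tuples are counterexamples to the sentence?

6

"it" takes "a chart" as antecedent — a donkey pronoun bound across the clause boundary.
Strong reading: for every (n,c) with opened(n,c), updated(n,c) ∧ signed(n,c).
Restrictor pairs: (n2,c4) ✗  (n3,c2) ✓  (n4,c1) ✗  (n4,c3) ✗  (n4,c5) ✓  (n5,c4) ✓  (n6,c1) ✗  (n6,c2) ✗  (n7,c2) ✗
Counterexamples (restrictor pairs failing the scope): 6.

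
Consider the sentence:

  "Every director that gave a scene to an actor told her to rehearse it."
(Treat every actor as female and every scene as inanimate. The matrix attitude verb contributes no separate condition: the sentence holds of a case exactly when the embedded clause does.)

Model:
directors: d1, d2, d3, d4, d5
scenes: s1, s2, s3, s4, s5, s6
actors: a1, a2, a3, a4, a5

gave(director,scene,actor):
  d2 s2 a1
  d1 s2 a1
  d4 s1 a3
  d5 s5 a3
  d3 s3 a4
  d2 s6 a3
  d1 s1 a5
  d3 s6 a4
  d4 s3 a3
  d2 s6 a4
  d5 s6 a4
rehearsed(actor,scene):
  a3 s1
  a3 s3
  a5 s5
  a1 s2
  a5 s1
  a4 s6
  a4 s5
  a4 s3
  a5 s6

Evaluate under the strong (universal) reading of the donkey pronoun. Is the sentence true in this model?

False

"her" takes "an actor" as antecedent and "it" takes "a scene"; both are donkey pronouns co-varying with the restrictor.
Strong reading: for every (d,s,a) with gave(d,s,a), rehearsed(a,s).
Restrictor triples: (d1,s1,a5)→rehearsed(a5,s1) ✓  (d1,s2,a1)→rehearsed(a1,s2) ✓  (d2,s2,a1)→rehearsed(a1,s2) ✓  (d2,s6,a3)→rehearsed(a3,s6) ✗  (d2,s6,a4)→rehearsed(a4,s6) ✓  (d3,s3,a4)→rehearsed(a4,s3) ✓  (d3,s6,a4)→rehearsed(a4,s6) ✓  (d4,s1,a3)→rehearsed(a3,s1) ✓  (d4,s3,a3)→rehearsed(a3,s3) ✓  (d5,s5,a3)→rehearsed(a3,s5) ✗  (d5,s6,a4)→rehearsed(a4,s6) ✓
Counterexample: (d2,s6,a3) — rehearsed(a3,s6) does not hold.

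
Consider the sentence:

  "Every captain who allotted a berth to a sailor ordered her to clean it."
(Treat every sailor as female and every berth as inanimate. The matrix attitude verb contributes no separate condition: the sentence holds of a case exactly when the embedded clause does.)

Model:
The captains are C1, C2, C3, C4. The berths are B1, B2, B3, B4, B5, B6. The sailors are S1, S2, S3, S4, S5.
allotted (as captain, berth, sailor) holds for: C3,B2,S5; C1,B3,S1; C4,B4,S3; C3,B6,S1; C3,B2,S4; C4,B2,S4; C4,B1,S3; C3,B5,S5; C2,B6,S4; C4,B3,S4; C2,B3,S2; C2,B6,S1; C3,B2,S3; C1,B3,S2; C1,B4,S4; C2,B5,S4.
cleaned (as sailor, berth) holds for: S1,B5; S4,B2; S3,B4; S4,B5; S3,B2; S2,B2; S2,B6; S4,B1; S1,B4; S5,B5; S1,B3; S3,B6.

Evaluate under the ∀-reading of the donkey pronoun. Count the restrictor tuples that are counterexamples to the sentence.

9

"her" takes "a sailor" as antecedent and "it" takes "a berth"; both are donkey pronouns co-varying with the restrictor.
Strong reading: for every (c,b,s) with allotted(c,b,s), cleaned(s,b).
Restrictor triples: (C1,B3,S1)→cleaned(S1,B3) ✓  (C1,B3,S2)→cleaned(S2,B3) ✗  (C1,B4,S4)→cleaned(S4,B4) ✗  (C2,B3,S2)→cleaned(S2,B3) ✗  (C2,B5,S4)→cleaned(S4,B5) ✓  (C2,B6,S1)→cleaned(S1,B6) ✗  (C2,B6,S4)→cleaned(S4,B6) ✗  (C3,B2,S3)→cleaned(S3,B2) ✓  (C3,B2,S4)→cleaned(S4,B2) ✓  (C3,B2,S5)→cleaned(S5,B2) ✗  (C3,B5,S5)→cleaned(S5,B5) ✓  (C3,B6,S1)→cleaned(S1,B6) ✗  (C4,B1,S3)→cleaned(S3,B1) ✗  (C4,B2,S4)→cleaned(S4,B2) ✓  (C4,B3,S4)→cleaned(S4,B3) ✗  (C4,B4,S3)→cleaned(S3,B4) ✓
Counterexamples (restrictor triples failing the scope): 9.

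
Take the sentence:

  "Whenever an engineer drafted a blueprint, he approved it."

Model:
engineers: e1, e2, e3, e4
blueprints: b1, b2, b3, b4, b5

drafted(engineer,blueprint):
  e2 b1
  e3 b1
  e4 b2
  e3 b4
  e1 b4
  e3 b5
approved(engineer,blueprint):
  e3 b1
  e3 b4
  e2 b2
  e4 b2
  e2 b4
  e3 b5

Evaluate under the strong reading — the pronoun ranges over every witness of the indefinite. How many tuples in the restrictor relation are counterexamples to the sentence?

2

"it" takes "a blueprint" as antecedent — a donkey pronoun bound across the clause boundary.
Strong reading: for every (e,b) with drafted(e,b), approved(e,b).
Restrictor pairs: (e1,b4) ✗  (e2,b1) ✗  (e3,b1) ✓  (e3,b4) ✓  (e3,b5) ✓  (e4,b2) ✓
Counterexamples (restrictor pairs failing the scope): 2.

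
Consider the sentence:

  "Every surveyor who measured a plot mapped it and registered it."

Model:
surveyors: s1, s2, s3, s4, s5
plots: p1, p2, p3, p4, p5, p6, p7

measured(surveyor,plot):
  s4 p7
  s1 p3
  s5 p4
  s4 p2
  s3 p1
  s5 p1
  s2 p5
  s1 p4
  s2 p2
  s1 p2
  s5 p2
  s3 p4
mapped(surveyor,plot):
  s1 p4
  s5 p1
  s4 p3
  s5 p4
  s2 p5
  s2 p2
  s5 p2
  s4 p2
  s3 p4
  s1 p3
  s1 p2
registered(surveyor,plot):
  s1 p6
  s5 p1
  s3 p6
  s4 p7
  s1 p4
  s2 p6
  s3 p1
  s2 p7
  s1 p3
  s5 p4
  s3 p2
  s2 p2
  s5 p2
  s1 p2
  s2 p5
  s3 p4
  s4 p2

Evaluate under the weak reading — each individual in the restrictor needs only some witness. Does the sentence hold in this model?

"it" takes "a plot" as antecedent — a donkey pronoun bound across the clause boundary.
Weak reading: every surveyor s with some measured-plot has at least one measured-plot p such that mapped(s,p) ∧ registered(s,p).
Per surveyor: s1:✓  s2:✓  s3:✓  s4:✓  s5:✓
Every surveyor in the restrictor has a witness.

True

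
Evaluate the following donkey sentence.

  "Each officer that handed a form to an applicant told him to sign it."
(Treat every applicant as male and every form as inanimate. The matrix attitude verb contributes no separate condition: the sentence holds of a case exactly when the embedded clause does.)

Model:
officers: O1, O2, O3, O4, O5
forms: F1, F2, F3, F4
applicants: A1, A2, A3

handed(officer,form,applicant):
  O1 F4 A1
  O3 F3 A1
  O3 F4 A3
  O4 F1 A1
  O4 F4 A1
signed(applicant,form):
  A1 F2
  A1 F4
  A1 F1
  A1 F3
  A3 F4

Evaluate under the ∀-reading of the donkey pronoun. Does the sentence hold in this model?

True

"him" takes "an applicant" as antecedent and "it" takes "a form"; both are donkey pronouns co-varying with the restrictor.
Strong reading: for every (o,f,a) with handed(o,f,a), signed(a,f).
Restrictor triples: (O1,F4,A1)→signed(A1,F4) ✓  (O3,F3,A1)→signed(A1,F3) ✓  (O3,F4,A3)→signed(A3,F4) ✓  (O4,F1,A1)→signed(A1,F1) ✓  (O4,F4,A1)→signed(A1,F4) ✓
Every restrictor triple satisfies the scope.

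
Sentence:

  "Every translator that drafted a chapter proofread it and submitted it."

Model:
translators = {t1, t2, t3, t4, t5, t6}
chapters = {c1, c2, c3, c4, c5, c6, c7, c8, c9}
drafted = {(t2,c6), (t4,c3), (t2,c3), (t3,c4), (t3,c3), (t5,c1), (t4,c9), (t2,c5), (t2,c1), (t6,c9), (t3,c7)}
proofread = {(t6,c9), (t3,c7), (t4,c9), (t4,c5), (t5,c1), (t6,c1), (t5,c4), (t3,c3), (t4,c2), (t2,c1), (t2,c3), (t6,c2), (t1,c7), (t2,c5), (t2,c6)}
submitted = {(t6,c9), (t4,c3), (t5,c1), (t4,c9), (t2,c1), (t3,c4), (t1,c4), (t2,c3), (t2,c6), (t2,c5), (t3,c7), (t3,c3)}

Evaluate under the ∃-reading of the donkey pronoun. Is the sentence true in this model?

"it" takes "a chapter" as antecedent — a donkey pronoun bound across the clause boundary.
Weak reading: every translator t with some drafted-chapter has at least one drafted-chapter c such that proofread(t,c) ∧ submitted(t,c).
Per translator: t2:✓  t3:✓  t4:✓  t5:✓  t6:✓
Every translator in the restrictor has a witness.

True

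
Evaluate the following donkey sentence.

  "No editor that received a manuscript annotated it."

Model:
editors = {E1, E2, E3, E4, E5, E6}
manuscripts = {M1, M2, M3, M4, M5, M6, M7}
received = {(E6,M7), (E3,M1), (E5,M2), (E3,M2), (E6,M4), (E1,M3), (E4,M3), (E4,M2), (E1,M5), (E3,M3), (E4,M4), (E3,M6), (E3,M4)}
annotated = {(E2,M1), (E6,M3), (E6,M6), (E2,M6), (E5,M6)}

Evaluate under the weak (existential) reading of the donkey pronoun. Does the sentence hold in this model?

"it" takes "a manuscript" as antecedent — a donkey pronoun bound across the clause boundary.
Truth condition: for no (e,m) with received(e,m) does annotated(e,m) hold.
Restrictor pairs — does the scope hold? (E1,M3):fails  (E1,M5):fails  (E3,M1):fails  (E3,M2):fails  (E3,M3):fails  (E3,M4):fails  (E3,M6):fails  (E4,M2):fails  (E4,M3):fails  (E4,M4):fails  (E5,M2):fails  (E6,M4):fails  (E6,M7):fails
Scope holds for no restrictor pair, so the sentence is true.

True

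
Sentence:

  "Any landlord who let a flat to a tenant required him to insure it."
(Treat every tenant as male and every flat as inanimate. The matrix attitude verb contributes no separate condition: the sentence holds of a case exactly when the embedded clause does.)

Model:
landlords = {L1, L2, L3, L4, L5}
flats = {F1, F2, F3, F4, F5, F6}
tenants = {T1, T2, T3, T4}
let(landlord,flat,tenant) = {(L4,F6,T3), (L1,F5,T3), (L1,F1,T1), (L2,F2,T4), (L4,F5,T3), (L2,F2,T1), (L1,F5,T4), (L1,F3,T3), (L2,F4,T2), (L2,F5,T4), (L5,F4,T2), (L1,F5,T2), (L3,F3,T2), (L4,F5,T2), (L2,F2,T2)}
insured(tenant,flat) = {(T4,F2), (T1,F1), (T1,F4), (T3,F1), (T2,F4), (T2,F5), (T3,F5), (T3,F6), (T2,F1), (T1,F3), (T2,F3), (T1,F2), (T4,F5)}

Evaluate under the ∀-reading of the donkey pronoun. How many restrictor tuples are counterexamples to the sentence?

"him" takes "a tenant" as antecedent and "it" takes "a flat"; both are donkey pronouns co-varying with the restrictor.
Strong reading: for every (l,f,t) with let(l,f,t), insured(t,f).
Restrictor triples: (L1,F1,T1)→insured(T1,F1) ✓  (L1,F3,T3)→insured(T3,F3) ✗  (L1,F5,T2)→insured(T2,F5) ✓  (L1,F5,T3)→insured(T3,F5) ✓  (L1,F5,T4)→insured(T4,F5) ✓  (L2,F2,T1)→insured(T1,F2) ✓  (L2,F2,T2)→insured(T2,F2) ✗  (L2,F2,T4)→insured(T4,F2) ✓  (L2,F4,T2)→insured(T2,F4) ✓  (L2,F5,T4)→insured(T4,F5) ✓  (L3,F3,T2)→insured(T2,F3) ✓  (L4,F5,T2)→insured(T2,F5) ✓  (L4,F5,T3)→insured(T3,F5) ✓  (L4,F6,T3)→insured(T3,F6) ✓  (L5,F4,T2)→insured(T2,F4) ✓
Counterexamples (restrictor triples failing the scope): 2.

2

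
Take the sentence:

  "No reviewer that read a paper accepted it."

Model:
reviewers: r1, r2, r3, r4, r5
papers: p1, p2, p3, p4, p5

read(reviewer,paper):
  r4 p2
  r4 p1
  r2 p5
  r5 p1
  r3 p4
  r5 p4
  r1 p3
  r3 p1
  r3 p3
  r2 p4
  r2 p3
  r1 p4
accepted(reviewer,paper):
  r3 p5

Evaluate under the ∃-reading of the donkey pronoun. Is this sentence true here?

"it" takes "a paper" as antecedent — a donkey pronoun bound across the clause boundary.
Truth condition: for no (r,p) with read(r,p) does accepted(r,p) hold.
Restrictor pairs — does the scope hold? (r1,p3):fails  (r1,p4):fails  (r2,p3):fails  (r2,p4):fails  (r2,p5):fails  (r3,p1):fails  (r3,p3):fails  (r3,p4):fails  (r4,p1):fails  (r4,p2):fails  (r5,p1):fails  (r5,p4):fails
Scope holds for no restrictor pair, so the sentence is true.

True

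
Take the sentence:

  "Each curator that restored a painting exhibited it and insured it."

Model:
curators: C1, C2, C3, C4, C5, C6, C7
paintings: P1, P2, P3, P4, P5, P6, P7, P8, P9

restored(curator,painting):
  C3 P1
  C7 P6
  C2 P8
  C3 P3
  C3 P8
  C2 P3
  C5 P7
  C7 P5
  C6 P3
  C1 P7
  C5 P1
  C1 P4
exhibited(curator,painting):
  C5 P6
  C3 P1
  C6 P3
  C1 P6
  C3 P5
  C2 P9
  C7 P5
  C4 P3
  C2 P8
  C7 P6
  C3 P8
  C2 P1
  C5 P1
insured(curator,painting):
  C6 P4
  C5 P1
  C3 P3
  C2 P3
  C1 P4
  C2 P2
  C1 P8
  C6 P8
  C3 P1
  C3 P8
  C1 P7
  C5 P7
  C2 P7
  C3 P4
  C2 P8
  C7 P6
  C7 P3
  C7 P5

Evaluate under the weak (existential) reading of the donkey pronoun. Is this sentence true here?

"it" takes "a painting" as antecedent — a donkey pronoun bound across the clause boundary.
Weak reading: every curator c with some restored-painting has at least one restored-painting p such that exhibited(c,p) ∧ insured(c,p).
Per curator: C1:✗  C2:✓  C3:✓  C5:✓  C6:✗  C7:✓
C1 has no witness among its restored-paintings.

False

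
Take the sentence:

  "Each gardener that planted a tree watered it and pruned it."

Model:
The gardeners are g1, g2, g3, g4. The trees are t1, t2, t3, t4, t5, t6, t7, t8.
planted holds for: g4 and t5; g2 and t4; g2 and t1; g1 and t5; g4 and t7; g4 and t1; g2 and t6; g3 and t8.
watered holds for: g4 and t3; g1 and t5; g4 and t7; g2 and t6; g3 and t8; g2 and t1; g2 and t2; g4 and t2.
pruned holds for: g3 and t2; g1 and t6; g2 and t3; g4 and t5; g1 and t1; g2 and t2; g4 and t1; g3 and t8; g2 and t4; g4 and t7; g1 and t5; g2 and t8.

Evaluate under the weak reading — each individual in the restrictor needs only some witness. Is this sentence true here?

False

"it" takes "a tree" as antecedent — a donkey pronoun bound across the clause boundary.
Weak reading: every gardener g with some planted-tree has at least one planted-tree t such that watered(g,t) ∧ pruned(g,t).
Per gardener: g1:✓  g2:✗  g3:✓  g4:✓
g2 has no witness among its planted-trees.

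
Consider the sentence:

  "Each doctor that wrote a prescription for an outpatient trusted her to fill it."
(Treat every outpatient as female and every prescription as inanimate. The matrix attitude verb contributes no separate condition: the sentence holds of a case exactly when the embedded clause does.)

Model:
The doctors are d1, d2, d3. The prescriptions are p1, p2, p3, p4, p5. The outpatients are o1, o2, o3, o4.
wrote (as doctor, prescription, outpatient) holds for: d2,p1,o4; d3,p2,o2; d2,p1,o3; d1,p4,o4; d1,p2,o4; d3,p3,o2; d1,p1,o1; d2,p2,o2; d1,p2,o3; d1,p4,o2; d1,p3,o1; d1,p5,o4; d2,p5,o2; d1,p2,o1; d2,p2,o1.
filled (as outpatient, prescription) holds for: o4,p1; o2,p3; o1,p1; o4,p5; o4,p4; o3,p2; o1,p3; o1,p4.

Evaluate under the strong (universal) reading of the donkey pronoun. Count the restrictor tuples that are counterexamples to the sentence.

"her" takes "an outpatient" as antecedent and "it" takes "a prescription"; both are donkey pronouns co-varying with the restrictor.
Strong reading: for every (d,p,o) with wrote(d,p,o), filled(o,p).
Restrictor triples: (d1,p1,o1)→filled(o1,p1) ✓  (d1,p2,o1)→filled(o1,p2) ✗  (d1,p2,o3)→filled(o3,p2) ✓  (d1,p2,o4)→filled(o4,p2) ✗  (d1,p3,o1)→filled(o1,p3) ✓  (d1,p4,o2)→filled(o2,p4) ✗  (d1,p4,o4)→filled(o4,p4) ✓  (d1,p5,o4)→filled(o4,p5) ✓  (d2,p1,o3)→filled(o3,p1) ✗  (d2,p1,o4)→filled(o4,p1) ✓  (d2,p2,o1)→filled(o1,p2) ✗  (d2,p2,o2)→filled(o2,p2) ✗  (d2,p5,o2)→filled(o2,p5) ✗  (d3,p2,o2)→filled(o2,p2) ✗  (d3,p3,o2)→filled(o2,p3) ✓
Counterexamples (restrictor triples failing the scope): 8.

8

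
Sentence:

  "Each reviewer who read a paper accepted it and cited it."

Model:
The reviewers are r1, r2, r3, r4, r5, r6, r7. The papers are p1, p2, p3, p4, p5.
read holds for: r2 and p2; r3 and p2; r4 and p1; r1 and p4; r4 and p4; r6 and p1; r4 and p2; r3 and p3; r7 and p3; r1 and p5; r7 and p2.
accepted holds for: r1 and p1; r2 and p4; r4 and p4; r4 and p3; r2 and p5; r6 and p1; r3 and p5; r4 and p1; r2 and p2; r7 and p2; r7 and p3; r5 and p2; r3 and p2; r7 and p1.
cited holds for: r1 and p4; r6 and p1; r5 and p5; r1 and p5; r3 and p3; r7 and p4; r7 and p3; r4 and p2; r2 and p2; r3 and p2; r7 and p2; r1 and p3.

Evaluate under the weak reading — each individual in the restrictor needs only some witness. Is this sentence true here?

"it" takes "a paper" as antecedent — a donkey pronoun bound across the clause boundary.
Weak reading: every reviewer r with some read-paper has at least one read-paper p such that accepted(r,p) ∧ cited(r,p).
Per reviewer: r1:✗  r2:✓  r3:✓  r4:✗  r6:✓  r7:✓
r1 has no witness among its read-papers.

False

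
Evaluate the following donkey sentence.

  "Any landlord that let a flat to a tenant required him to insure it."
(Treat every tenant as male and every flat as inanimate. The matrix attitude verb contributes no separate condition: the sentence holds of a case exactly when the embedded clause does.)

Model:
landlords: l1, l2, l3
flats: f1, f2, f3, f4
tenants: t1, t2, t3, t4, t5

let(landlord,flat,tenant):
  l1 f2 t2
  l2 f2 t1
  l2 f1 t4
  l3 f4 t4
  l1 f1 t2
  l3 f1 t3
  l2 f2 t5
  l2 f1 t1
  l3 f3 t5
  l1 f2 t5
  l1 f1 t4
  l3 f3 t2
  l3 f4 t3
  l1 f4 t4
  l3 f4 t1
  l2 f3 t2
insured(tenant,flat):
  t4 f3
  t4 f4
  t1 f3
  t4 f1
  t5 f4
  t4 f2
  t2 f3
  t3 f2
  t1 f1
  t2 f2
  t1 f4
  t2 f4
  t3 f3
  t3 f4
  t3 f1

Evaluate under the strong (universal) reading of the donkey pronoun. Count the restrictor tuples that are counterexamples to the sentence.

5

"him" takes "a tenant" as antecedent and "it" takes "a flat"; both are donkey pronouns co-varying with the restrictor.
Strong reading: for every (l,f,t) with let(l,f,t), insured(t,f).
Restrictor triples: (l1,f1,t2)→insured(t2,f1) ✗  (l1,f1,t4)→insured(t4,f1) ✓  (l1,f2,t2)→insured(t2,f2) ✓  (l1,f2,t5)→insured(t5,f2) ✗  (l1,f4,t4)→insured(t4,f4) ✓  (l2,f1,t1)→insured(t1,f1) ✓  (l2,f1,t4)→insured(t4,f1) ✓  (l2,f2,t1)→insured(t1,f2) ✗  (l2,f2,t5)→insured(t5,f2) ✗  (l2,f3,t2)→insured(t2,f3) ✓  (l3,f1,t3)→insured(t3,f1) ✓  (l3,f3,t2)→insured(t2,f3) ✓  (l3,f3,t5)→insured(t5,f3) ✗  (l3,f4,t1)→insured(t1,f4) ✓  (l3,f4,t3)→insured(t3,f4) ✓  (l3,f4,t4)→insured(t4,f4) ✓
Counterexamples (restrictor triples failing the scope): 5.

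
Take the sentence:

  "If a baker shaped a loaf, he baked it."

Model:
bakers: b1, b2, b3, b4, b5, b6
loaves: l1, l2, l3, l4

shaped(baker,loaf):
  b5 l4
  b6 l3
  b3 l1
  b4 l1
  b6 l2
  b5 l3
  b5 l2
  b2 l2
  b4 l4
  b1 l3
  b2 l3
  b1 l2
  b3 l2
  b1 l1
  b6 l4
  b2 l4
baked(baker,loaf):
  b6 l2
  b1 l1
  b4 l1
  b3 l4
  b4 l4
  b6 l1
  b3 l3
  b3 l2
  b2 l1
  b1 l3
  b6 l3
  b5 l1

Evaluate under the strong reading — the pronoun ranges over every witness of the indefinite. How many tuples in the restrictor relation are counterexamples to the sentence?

9

"it" takes "a loaf" as antecedent — a donkey pronoun bound across the clause boundary.
Strong reading: for every (b,l) with shaped(b,l), baked(b,l).
Restrictor pairs: (b1,l1) ✓  (b1,l2) ✗  (b1,l3) ✓  (b2,l2) ✗  (b2,l3) ✗  (b2,l4) ✗  (b3,l1) ✗  (b3,l2) ✓  (b4,l1) ✓  (b4,l4) ✓  (b5,l2) ✗  (b5,l3) ✗  (b5,l4) ✗  (b6,l2) ✓  (b6,l3) ✓  (b6,l4) ✗
Counterexamples (restrictor pairs failing the scope): 9.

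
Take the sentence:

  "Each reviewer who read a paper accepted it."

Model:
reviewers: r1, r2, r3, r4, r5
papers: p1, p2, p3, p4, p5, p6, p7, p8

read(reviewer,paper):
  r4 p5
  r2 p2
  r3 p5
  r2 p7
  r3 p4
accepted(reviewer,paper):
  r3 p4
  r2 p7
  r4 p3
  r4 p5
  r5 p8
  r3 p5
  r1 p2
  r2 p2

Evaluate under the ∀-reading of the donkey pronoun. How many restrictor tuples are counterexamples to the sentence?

"it" takes "a paper" as antecedent — a donkey pronoun bound across the clause boundary.
Strong reading: for every (r,p) with read(r,p), accepted(r,p).
Restrictor pairs: (r2,p2) ✓  (r2,p7) ✓  (r3,p4) ✓  (r3,p5) ✓  (r4,p5) ✓
Counterexamples (restrictor pairs failing the scope): 0.

0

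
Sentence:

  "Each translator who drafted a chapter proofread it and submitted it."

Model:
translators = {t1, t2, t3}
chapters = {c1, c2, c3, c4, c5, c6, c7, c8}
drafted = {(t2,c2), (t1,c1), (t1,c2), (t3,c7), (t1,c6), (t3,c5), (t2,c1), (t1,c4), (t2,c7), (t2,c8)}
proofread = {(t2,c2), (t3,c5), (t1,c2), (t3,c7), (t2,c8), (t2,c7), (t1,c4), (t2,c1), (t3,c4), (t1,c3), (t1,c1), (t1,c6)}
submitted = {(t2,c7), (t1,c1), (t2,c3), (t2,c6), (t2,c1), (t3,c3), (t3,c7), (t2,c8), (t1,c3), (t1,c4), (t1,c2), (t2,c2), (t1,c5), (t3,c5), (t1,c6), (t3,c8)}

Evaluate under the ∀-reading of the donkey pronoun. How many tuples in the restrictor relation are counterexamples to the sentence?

"it" takes "a chapter" as antecedent — a donkey pronoun bound across the clause boundary.
Strong reading: for every (t,c) with drafted(t,c), proofread(t,c) ∧ submitted(t,c).
Restrictor pairs: (t1,c1) ✓  (t1,c2) ✓  (t1,c4) ✓  (t1,c6) ✓  (t2,c1) ✓  (t2,c2) ✓  (t2,c7) ✓  (t2,c8) ✓  (t3,c5) ✓  (t3,c7) ✓
Counterexamples (restrictor pairs failing the scope): 0.

0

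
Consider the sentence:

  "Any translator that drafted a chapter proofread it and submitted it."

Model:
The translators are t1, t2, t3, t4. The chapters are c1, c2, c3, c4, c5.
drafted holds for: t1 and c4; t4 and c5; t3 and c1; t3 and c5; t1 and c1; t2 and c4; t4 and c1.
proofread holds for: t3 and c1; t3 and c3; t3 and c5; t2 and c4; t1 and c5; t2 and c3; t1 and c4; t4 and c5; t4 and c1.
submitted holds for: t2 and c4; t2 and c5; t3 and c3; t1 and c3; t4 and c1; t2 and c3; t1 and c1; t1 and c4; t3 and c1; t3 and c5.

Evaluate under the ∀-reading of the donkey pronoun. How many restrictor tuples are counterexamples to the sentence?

2

"it" takes "a chapter" as antecedent — a donkey pronoun bound across the clause boundary.
Strong reading: for every (t,c) with drafted(t,c), proofread(t,c) ∧ submitted(t,c).
Restrictor pairs: (t1,c1) ✗  (t1,c4) ✓  (t2,c4) ✓  (t3,c1) ✓  (t3,c5) ✓  (t4,c1) ✓  (t4,c5) ✗
Counterexamples (restrictor pairs failing the scope): 2.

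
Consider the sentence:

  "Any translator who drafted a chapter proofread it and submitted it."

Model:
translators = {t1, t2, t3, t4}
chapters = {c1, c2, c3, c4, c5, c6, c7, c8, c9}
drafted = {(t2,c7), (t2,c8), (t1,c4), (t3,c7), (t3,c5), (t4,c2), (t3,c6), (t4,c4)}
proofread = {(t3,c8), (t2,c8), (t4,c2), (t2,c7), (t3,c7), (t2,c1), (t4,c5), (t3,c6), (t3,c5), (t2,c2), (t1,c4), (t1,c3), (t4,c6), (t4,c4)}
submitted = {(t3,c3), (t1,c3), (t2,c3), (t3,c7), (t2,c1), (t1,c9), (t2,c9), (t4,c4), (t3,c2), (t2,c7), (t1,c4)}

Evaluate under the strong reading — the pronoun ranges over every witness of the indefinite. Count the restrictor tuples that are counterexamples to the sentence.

4

"it" takes "a chapter" as antecedent — a donkey pronoun bound across the clause boundary.
Strong reading: for every (t,c) with drafted(t,c), proofread(t,c) ∧ submitted(t,c).
Restrictor pairs: (t1,c4) ✓  (t2,c7) ✓  (t2,c8) ✗  (t3,c5) ✗  (t3,c6) ✗  (t3,c7) ✓  (t4,c2) ✗  (t4,c4) ✓
Counterexamples (restrictor pairs failing the scope): 4.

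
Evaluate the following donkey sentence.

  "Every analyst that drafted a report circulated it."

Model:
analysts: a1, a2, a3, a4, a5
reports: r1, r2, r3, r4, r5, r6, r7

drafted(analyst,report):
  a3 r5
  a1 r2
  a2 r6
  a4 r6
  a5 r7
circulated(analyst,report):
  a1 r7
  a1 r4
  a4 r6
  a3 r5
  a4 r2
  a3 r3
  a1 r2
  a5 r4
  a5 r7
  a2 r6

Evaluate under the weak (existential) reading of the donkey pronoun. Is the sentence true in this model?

"it" takes "a report" as antecedent — a donkey pronoun bound across the clause boundary.
Weak reading: every analyst a with some drafted-report has at least one drafted-report r such that circulated(a,r).
Per analyst: a1:✓  a2:✓  a3:✓  a4:✓  a5:✓
Every analyst in the restrictor has a witness.

True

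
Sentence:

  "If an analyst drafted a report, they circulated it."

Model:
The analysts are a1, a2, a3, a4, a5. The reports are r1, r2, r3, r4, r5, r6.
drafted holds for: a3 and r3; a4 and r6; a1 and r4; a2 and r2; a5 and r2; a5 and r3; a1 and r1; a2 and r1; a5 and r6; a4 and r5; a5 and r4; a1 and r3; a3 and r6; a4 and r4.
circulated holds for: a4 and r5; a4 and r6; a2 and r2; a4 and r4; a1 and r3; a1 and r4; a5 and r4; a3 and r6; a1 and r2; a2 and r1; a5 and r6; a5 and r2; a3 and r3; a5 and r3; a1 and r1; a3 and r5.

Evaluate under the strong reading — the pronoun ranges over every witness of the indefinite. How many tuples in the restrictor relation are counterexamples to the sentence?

"it" takes "a report" as antecedent — a donkey pronoun bound across the clause boundary.
Strong reading: for every (a,r) with drafted(a,r), circulated(a,r).
Restrictor pairs: (a1,r1) ✓  (a1,r3) ✓  (a1,r4) ✓  (a2,r1) ✓  (a2,r2) ✓  (a3,r3) ✓  (a3,r6) ✓  (a4,r4) ✓  (a4,r5) ✓  (a4,r6) ✓  (a5,r2) ✓  (a5,r3) ✓  (a5,r4) ✓  (a5,r6) ✓
Counterexamples (restrictor pairs failing the scope): 0.

0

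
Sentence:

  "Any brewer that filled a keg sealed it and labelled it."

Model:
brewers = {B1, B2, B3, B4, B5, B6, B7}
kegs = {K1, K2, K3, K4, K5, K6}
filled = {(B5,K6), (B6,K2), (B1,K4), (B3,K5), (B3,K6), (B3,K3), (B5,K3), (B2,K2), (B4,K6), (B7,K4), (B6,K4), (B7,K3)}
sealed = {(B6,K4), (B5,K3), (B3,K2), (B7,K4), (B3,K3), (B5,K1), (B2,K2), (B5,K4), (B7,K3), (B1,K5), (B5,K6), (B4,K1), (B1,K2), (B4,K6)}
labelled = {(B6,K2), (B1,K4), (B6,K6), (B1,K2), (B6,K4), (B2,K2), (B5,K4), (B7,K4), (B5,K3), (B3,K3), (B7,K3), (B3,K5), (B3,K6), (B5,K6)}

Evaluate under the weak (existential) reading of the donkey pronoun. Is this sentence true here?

"it" takes "a keg" as antecedent — a donkey pronoun bound across the clause boundary.
Weak reading: every brewer b with some filled-keg has at least one filled-keg k such that sealed(b,k) ∧ labelled(b,k).
Per brewer: B1:✗  B2:✓  B3:✓  B4:✗  B5:✓  B6:✓  B7:✓
B1 has no witness among its filled-kegs.

False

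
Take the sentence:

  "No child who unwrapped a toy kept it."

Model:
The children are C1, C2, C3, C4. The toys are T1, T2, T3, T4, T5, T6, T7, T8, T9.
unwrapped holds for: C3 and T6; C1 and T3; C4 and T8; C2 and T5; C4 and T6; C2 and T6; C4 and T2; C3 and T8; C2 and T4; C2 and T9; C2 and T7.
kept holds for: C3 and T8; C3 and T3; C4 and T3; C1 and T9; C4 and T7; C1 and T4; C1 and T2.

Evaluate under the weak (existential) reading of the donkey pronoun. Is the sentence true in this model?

"it" takes "a toy" as antecedent — a donkey pronoun bound across the clause boundary.
Truth condition: for no (c,t) with unwrapped(c,t) does kept(c,t) hold.
Restrictor pairs — does the scope hold? (C1,T3):fails  (C2,T4):fails  (C2,T5):fails  (C2,T6):fails  (C2,T7):fails  (C2,T9):fails  (C3,T6):fails  (C3,T8):holds  (C4,T2):fails  (C4,T6):fails  (C4,T8):fails
Scope holds for 1 pair(s), so the sentence is false.

False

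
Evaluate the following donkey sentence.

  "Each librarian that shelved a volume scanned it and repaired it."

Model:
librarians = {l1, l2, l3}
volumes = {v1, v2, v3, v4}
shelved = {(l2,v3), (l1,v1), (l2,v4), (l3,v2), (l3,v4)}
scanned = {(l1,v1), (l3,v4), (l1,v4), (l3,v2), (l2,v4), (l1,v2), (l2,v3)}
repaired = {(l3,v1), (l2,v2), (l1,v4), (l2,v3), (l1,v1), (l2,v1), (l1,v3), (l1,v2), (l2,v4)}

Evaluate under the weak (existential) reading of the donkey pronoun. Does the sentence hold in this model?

"it" takes "a volume" as antecedent — a donkey pronoun bound across the clause boundary.
Weak reading: every librarian l with some shelved-volume has at least one shelved-volume v such that scanned(l,v) ∧ repaired(l,v).
Per librarian: l1:✓  l2:✓  l3:✗
l3 has no witness among its shelved-volumes.

False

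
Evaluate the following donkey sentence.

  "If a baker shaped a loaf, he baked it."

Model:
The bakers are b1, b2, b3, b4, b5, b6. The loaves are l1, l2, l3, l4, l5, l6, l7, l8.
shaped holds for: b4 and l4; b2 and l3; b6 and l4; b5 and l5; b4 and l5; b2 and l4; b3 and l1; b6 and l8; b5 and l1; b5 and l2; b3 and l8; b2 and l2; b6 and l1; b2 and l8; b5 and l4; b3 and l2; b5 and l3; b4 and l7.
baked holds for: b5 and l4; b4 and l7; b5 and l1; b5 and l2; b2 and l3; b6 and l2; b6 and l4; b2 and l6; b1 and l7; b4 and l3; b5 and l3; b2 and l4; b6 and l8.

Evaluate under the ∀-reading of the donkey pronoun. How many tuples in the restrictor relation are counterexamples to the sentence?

"it" takes "a loaf" as antecedent — a donkey pronoun bound across the clause boundary.
Strong reading: for every (b,l) with shaped(b,l), baked(b,l).
Restrictor pairs: (b2,l2) ✗  (b2,l3) ✓  (b2,l4) ✓  (b2,l8) ✗  (b3,l1) ✗  (b3,l2) ✗  (b3,l8) ✗  (b4,l4) ✗  (b4,l5) ✗  (b4,l7) ✓  (b5,l1) ✓  (b5,l2) ✓  (b5,l3) ✓  (b5,l4) ✓  (b5,l5) ✗  (b6,l1) ✗  (b6,l4) ✓  (b6,l8) ✓
Counterexamples (restrictor pairs failing the scope): 9.

9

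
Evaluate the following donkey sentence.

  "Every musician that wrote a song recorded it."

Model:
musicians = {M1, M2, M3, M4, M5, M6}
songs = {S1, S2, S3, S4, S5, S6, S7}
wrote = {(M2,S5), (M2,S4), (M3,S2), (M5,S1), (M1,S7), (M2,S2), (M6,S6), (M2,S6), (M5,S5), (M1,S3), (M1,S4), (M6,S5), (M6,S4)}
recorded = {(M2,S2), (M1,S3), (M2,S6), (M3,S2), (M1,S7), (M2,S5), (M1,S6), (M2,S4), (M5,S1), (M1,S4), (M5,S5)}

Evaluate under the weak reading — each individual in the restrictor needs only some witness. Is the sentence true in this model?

False

"it" takes "a song" as antecedent — a donkey pronoun bound across the clause boundary.
Weak reading: every musician m with some wrote-song has at least one wrote-song s such that recorded(m,s).
Per musician: M1:✓  M2:✓  M3:✓  M5:✓  M6:✗
M6 has no witness among its wrote-songs.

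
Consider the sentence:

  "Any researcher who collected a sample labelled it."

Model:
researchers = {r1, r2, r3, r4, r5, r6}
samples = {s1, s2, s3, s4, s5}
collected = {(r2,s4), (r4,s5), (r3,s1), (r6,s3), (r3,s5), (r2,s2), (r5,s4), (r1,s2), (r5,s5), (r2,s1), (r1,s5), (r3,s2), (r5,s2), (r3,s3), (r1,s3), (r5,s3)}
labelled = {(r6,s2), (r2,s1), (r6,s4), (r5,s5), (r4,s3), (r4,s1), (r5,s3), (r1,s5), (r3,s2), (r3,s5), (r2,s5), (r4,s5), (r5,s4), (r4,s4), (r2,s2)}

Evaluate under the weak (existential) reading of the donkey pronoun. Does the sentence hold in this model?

"it" takes "a sample" as antecedent — a donkey pronoun bound across the clause boundary.
Weak reading: every researcher r with some collected-sample has at least one collected-sample s such that labelled(r,s).
Per researcher: r1:✓  r2:✓  r3:✓  r4:✓  r5:✓  r6:✗
r6 has no witness among its collected-samples.

False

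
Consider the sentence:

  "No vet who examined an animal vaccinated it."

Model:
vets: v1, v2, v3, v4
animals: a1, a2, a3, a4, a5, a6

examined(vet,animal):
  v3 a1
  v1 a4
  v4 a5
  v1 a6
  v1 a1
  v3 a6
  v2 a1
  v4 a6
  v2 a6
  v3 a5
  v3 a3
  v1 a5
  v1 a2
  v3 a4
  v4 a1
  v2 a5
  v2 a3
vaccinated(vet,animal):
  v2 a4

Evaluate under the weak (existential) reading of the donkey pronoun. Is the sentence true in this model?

"it" takes "an animal" as antecedent — a donkey pronoun bound across the clause boundary.
Truth condition: for no (v,a) with examined(v,a) does vaccinated(v,a) hold.
Restrictor pairs — does the scope hold? (v1,a1):fails  (v1,a2):fails  (v1,a4):fails  (v1,a5):fails  (v1,a6):fails  (v2,a1):fails  (v2,a3):fails  (v2,a5):fails  (v2,a6):fails  (v3,a1):fails  (v3,a3):fails  (v3,a4):fails  (v3,a5):fails  (v3,a6):fails  (v4,a1):fails  (v4,a5):fails  (v4,a6):fails
Scope holds for no restrictor pair, so the sentence is true.

True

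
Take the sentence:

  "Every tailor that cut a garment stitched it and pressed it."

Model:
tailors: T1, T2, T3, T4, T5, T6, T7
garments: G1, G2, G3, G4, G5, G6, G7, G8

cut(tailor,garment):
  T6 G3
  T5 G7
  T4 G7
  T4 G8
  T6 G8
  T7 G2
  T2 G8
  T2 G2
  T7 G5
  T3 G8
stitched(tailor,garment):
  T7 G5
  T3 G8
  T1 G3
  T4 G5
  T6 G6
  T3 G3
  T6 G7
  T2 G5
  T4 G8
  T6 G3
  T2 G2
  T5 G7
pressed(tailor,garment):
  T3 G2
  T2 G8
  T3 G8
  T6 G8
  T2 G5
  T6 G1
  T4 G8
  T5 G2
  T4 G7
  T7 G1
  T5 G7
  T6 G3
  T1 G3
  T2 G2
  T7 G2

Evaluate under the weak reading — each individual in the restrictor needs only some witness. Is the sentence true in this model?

False

"it" takes "a garment" as antecedent — a donkey pronoun bound across the clause boundary.
Weak reading: every tailor t with some cut-garment has at least one cut-garment g such that stitched(t,g) ∧ pressed(t,g).
Per tailor: T2:✓  T3:✓  T4:✓  T5:✓  T6:✓  T7:✗
T7 has no witness among its cut-garments.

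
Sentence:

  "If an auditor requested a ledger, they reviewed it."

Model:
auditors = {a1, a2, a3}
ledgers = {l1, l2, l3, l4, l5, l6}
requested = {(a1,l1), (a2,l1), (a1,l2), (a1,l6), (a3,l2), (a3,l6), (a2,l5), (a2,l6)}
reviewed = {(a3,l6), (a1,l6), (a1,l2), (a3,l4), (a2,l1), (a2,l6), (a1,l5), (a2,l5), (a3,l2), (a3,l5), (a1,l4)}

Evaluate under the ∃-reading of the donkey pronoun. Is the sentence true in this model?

True

"it" takes "a ledger" as antecedent — a donkey pronoun bound across the clause boundary.
Weak reading: every auditor a with some requested-ledger has at least one requested-ledger l such that reviewed(a,l).
Per auditor: a1:✓  a2:✓  a3:✓
Every auditor in the restrictor has a witness.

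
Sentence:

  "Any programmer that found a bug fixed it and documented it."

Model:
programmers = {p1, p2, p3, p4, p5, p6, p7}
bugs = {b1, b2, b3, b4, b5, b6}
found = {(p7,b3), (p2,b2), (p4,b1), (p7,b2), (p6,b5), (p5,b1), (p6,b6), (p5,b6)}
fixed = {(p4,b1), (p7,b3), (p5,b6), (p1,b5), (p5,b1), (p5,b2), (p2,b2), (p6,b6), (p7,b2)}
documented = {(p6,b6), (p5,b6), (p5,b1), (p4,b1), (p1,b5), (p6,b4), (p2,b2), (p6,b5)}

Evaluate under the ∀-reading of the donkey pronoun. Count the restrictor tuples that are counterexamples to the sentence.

"it" takes "a bug" as antecedent — a donkey pronoun bound across the clause boundary.
Strong reading: for every (p,b) with found(p,b), fixed(p,b) ∧ documented(p,b).
Restrictor pairs: (p2,b2) ✓  (p4,b1) ✓  (p5,b1) ✓  (p5,b6) ✓  (p6,b5) ✗  (p6,b6) ✓  (p7,b2) ✗  (p7,b3) ✗
Counterexamples (restrictor pairs failing the scope): 3.

3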